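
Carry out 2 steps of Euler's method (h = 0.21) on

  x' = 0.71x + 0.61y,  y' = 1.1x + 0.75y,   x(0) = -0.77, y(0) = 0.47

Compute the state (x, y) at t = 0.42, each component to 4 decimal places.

-0.9006, 0.2333

Euler on (x,y): x_{n+1} = x_n + h·x', y_{n+1} = y_n + h·y'.
0.000000: (-0.770000, 0.470000); f=(-0.260000, -0.494500) → (-0.824600, 0.366155)
0.210000: (-0.824600, 0.366155); f=(-0.362111, -0.632444) → (-0.900643, 0.233342)
(x(0.42), y(0.42)) ≈ (-0.9006, 0.2333)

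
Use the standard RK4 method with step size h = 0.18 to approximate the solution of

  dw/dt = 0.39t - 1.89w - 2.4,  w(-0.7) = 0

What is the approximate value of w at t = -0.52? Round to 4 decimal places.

-0.4021

RK4: k1 = f(t_n, w_n); k2 = f(t_n + h/2, w_n + (h/2)·k1); k3 = f(t_n + h/2, w_n + (h/2)·k2); k4 = f(t_n + h, w_n + h·k3); w_{n+1} = w_n + (h/6)·(k1 + 2k2 + 2k3 + k4).
t=-0.700000, w=0.000000:
  k1 = f(-0.700000, 0.000000) = -2.673000
  k2 = f(-0.610000, -0.240570) = -2.183223
  k3 = f(-0.610000, -0.196490) = -2.266534
  k4 = f(-0.520000, -0.407976) = -1.831725
  w ← 0.000000 + (0.18/6)·(k1 + 2k2 + 2k3 + k4) = -0.402127
w(-0.52) ≈ -0.4021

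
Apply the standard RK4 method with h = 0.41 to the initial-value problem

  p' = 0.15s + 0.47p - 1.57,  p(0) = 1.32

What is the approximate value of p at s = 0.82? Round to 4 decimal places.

RK4: k1 = f(s_n, p_n); k2 = f(s_n + h/2, p_n + (h/2)·k1); k3 = f(s_n + h/2, p_n + (h/2)·k2); k4 = f(s_n + h, p_n + h·k3); p_{n+1} = p_n + (h/6)·(k1 + 2k2 + 2k3 + k4).
s=0.000000, p=1.320000:
  k1 = f(0.000000, 1.320000) = -0.949600
  k2 = f(0.205000, 1.125332) = -1.010344
  k3 = f(0.205000, 1.112879) = -1.016197
  k4 = f(0.410000, 0.903359) = -1.083921
  p ← 1.320000 + (0.41/6)·(k1 + 2k2 + 2k3 + k4) = 0.904082
s=0.410000, p=0.904082:
  k1 = f(0.410000, 0.904082) = -1.083581
  k2 = f(0.615000, 0.681948) = -1.157234
  k3 = f(0.615000, 0.666849) = -1.164331
  k4 = f(0.820000, 0.426707) = -1.246448
  p ← 0.904082 + (0.41/6)·(k1 + 2k2 + 2k3 + k4) = 0.427583
p(0.82) ≈ 0.4276

0.4276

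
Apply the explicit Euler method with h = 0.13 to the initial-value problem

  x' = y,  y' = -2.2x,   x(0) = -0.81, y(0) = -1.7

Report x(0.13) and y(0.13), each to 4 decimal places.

Euler on (x,y): x_{n+1} = x_n + h·x', y_{n+1} = y_n + h·y'.
0.000000: (-0.810000, -1.700000); f=(-1.700000, 1.782000) → (-1.031000, -1.468340)
(x(0.13), y(0.13)) ≈ (-1.0310, -1.4683)

-1.0310, -1.4683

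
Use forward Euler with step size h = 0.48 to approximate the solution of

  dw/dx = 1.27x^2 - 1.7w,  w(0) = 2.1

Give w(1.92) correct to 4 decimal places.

1.3746

Euler: w_{n+1} = w_n + h·f(x_n, w_n).
x=0.000000, w=2.100000: f=-3.570000 → w ← 2.100000 + 0.48·(-3.570000) = 0.386400
x=0.480000, w=0.386400: f=-0.364272 → w ← 0.386400 + 0.48·(-0.364272) = 0.211549
x=0.960000, w=0.211549: f=0.810798 → w ← 0.211549 + 0.48·0.810798 = 0.600732
x=1.440000, w=0.600732: f=1.612227 → w ← 0.600732 + 0.48·1.612227 = 1.374601
w(1.92) ≈ 1.3746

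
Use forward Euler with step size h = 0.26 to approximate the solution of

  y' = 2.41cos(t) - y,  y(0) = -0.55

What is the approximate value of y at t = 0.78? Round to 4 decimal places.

Euler: y_{n+1} = y_n + h·f(t_n, y_n).
t=0.000000, y=-0.550000: f=2.960000 → y ← -0.550000 + 0.26·2.960000 = 0.219600
t=0.260000, y=0.219600: f=2.109400 → y ← 0.219600 + 0.26·2.109400 = 0.768044
t=0.520000, y=0.768044: f=1.323400 → y ← 0.768044 + 0.26·1.323400 = 1.112128
y(0.78) ≈ 1.1121

1.1121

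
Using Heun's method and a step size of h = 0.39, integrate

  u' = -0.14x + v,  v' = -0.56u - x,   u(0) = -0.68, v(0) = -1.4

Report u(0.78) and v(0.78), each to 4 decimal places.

Heun on (u,v): k1 = f(x_n, state_n); k2 = f(x_n + h, state_n + h·k1); state_{n+1} = state_n + (h/2)·(k1 + k2).
0.000000: (-0.680000, -1.400000)
  k1 = (-1.400000, 0.380800)
  predictor → (-1.226000, -1.251488)
  k2 = (-1.306088, 0.296560)
  → (-1.207687, -1.267915)
0.390000: (-1.207687, -1.267915)
  k1 = (-1.322515, 0.286305)
  predictor → (-1.723468, -1.156256)
  k2 = (-1.265456, 0.185142)
  → (-1.712341, -1.175983)
(u(0.78), v(0.78)) ≈ (-1.7123, -1.1760)

-1.7123, -1.1760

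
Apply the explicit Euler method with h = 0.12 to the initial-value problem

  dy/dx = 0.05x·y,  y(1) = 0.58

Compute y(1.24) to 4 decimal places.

0.5874

Euler: y_{n+1} = y_n + h·f(x_n, y_n).
x=1.000000, y=0.580000: f=0.029000 → y ← 0.580000 + 0.12·0.029000 = 0.583480
x=1.120000, y=0.583480: f=0.032675 → y ← 0.583480 + 0.12·0.032675 = 0.587401
y(1.24) ≈ 0.5874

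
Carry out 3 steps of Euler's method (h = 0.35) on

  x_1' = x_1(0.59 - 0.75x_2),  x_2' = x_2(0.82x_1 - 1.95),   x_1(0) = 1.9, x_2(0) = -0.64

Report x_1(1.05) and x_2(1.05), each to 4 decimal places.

4.8041, -0.7839

Euler on (x_1,x_2): x_1_{n+1} = x_1_n + h·x_1', x_2_{n+1} = x_2_n + h·x_2'.
0.000000: (1.900000, -0.640000); f=(2.033000, 0.250880) → (2.611550, -0.552192)
0.350000: (2.611550, -0.552192); f=(2.622372, -0.105729) → (3.529380, -0.589197)
0.700000: (3.529380, -0.589197); f=(3.641960, -0.556256) → (4.804066, -0.783887)
(x_1(1.05), x_2(1.05)) ≈ (4.8041, -0.7839)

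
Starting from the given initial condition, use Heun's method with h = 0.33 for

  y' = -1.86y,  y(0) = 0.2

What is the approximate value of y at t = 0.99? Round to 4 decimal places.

0.0379

Heun: k1 = f(t_n, y_n); k2 = f(t_n + h, y_n + h·k1); y_{n+1} = y_n + (h/2)·(k1 + k2).
t=0.000000, y=0.200000:
  k1 = f(0.000000, 0.200000) = -0.372000
  k2 = f(0.330000, 0.077240) = -0.143666
  y ← 0.200000 + (0.33/2)·(-0.372000 + (-0.143666)) = 0.114915
t=0.330000, y=0.114915:
  k1 = f(0.330000, 0.114915) = -0.213742
  k2 = f(0.660000, 0.044380) = -0.082547
  y ← 0.114915 + (0.33/2)·(-0.213742 + (-0.082547)) = 0.066027
t=0.660000, y=0.066027:
  k1 = f(0.660000, 0.066027) = -0.122811
  k2 = f(0.990000, 0.025500) = -0.047430
  y ← 0.066027 + (0.33/2)·(-0.122811 + (-0.047430)) = 0.037938
y(0.99) ≈ 0.0379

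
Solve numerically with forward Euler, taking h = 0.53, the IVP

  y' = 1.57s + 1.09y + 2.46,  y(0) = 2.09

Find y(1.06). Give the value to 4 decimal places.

9.0041

Euler: y_{n+1} = y_n + h·f(s_n, y_n).
s=0.000000, y=2.090000: f=4.738100 → y ← 2.090000 + 0.53·4.738100 = 4.601193
s=0.530000, y=4.601193: f=8.307400 → y ← 4.601193 + 0.53·8.307400 = 9.004115
y(1.06) ≈ 9.0041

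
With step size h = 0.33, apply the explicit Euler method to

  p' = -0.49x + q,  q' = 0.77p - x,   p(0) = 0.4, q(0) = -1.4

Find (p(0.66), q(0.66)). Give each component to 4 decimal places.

-0.5438, -1.4230

Euler on (p,q): p_{n+1} = p_n + h·p', q_{n+1} = q_n + h·q'.
0.000000: (0.400000, -1.400000); f=(-1.400000, 0.308000) → (-0.062000, -1.298360)
0.330000: (-0.062000, -1.298360); f=(-1.460060, -0.377740) → (-0.543820, -1.423014)
(p(0.66), q(0.66)) ≈ (-0.5438, -1.4230)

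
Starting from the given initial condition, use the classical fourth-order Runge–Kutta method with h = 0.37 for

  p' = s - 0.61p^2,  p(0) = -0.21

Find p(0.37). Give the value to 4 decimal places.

-0.1500

RK4: k1 = f(s_n, p_n); k2 = f(s_n + h/2, p_n + (h/2)·k1); k3 = f(s_n + h/2, p_n + (h/2)·k2); k4 = f(s_n + h, p_n + h·k3); p_{n+1} = p_n + (h/6)·(k1 + 2k2 + 2k3 + k4).
s=0.000000, p=-0.210000:
  k1 = f(0.000000, -0.210000) = -0.026901
  k2 = f(0.185000, -0.214977) = 0.156809
  k3 = f(0.185000, -0.180990) = 0.165018
  k4 = f(0.370000, -0.148943) = 0.356468
  p ← -0.210000 + (0.37/6)·(k1 + 2k2 + 2k3 + k4) = -0.149985
p(0.37) ≈ -0.1500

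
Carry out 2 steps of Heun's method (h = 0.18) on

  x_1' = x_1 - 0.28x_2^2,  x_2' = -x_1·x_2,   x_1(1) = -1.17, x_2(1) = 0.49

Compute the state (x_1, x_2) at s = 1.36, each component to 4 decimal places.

Heun on (x_1,x_2): k1 = f(s_n, state_n); k2 = f(s_n + h, state_n + h·k1); state_{n+1} = state_n + (h/2)·(k1 + k2).
1.000000: (-1.170000, 0.490000)
  k1 = (-1.237228, 0.573300)
  predictor → (-1.392701, 0.593194)
  k2 = (-1.491227, 0.826142)
  → (-1.415561, 0.615950)
1.180000: (-1.415561, 0.615950)
  k1 = (-1.521791, 0.871914)
  predictor → (-1.689483, 0.772894)
  k2 = (-1.856746, 1.305792)
  → (-1.719629, 0.811943)
(x_1(1.36), x_2(1.36)) ≈ (-1.7196, 0.8119)

-1.7196, 0.8119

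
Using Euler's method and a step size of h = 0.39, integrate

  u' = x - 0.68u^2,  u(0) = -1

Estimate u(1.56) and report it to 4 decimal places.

Euler: u_{n+1} = u_n + h·f(x_n, u_n).
x=0.000000, u=-1.000000: f=-0.680000 → u ← -1.000000 + 0.39·(-0.680000) = -1.265200
x=0.390000, u=-1.265200: f=-0.698497 → u ← -1.265200 + 0.39·(-0.698497) = -1.537614
x=0.780000, u=-1.537614: f=-0.827694 → u ← -1.537614 + 0.39·(-0.827694) = -1.860415
x=1.170000, u=-1.860415: f=-1.183577 → u ← -1.860415 + 0.39·(-1.183577) = -2.322010
u(1.56) ≈ -2.3220

-2.3220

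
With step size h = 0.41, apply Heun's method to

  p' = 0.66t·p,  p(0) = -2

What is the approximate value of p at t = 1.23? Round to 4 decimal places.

-3.2703

Heun: k1 = f(t_n, p_n); k2 = f(t_n + h, p_n + h·k1); p_{n+1} = p_n + (h/2)·(k1 + k2).
t=0.000000, p=-2.000000:
  k1 = f(0.000000, -2.000000) = 0.000000
  k2 = f(0.410000, -2.000000) = -0.541200
  p ← -2.000000 + (0.41/2)·(0.000000 + (-0.541200)) = -2.110946
t=0.410000, p=-2.110946:
  k1 = f(0.410000, -2.110946) = -0.571222
  k2 = f(0.820000, -2.345147) = -1.269194
  p ← -2.110946 + (0.41/2)·(-0.571222 + (-1.269194)) = -2.488231
t=0.820000, p=-2.488231:
  k1 = f(0.820000, -2.488231) = -1.346631
  k2 = f(1.230000, -3.040350) = -2.468156
  p ← -2.488231 + (0.41/2)·(-1.346631 + (-2.468156)) = -3.270262
p(1.23) ≈ -3.2703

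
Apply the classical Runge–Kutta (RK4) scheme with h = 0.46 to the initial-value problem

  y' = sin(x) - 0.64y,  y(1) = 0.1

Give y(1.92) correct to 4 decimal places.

RK4: k1 = f(x_n, y_n); k2 = f(x_n + h/2, y_n + (h/2)·k1); k3 = f(x_n + h/2, y_n + (h/2)·k2); k4 = f(x_n + h, y_n + h·k3); y_{n+1} = y_n + (h/6)·(k1 + 2k2 + 2k3 + k4).
x=1.000000, y=0.100000:
  k1 = f(1.000000, 0.100000) = 0.777471
  k2 = f(1.230000, 0.278818) = 0.764045
  k3 = f(1.230000, 0.275730) = 0.766021
  k4 = f(1.460000, 0.452370) = 0.704352
  y ← 0.100000 + (0.46/6)·(k1 + 2k2 + 2k3 + k4) = 0.448217
x=1.460000, y=0.448217:
  k1 = f(1.460000, 0.448217) = 0.707010
  k2 = f(1.690000, 0.610829) = 0.601973
  k3 = f(1.690000, 0.586670) = 0.617435
  k4 = f(1.920000, 0.732236) = 0.471014
  y ← 0.448217 + (0.46/6)·(k1 + 2k2 + 2k3 + k4) = 0.725508
y(1.92) ≈ 0.7255

0.7255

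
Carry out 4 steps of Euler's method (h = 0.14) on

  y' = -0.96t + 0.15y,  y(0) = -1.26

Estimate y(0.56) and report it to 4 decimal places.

Euler: y_{n+1} = y_n + h·f(t_n, y_n).
t=0.000000, y=-1.260000: f=-0.189000 → y ← -1.260000 + 0.14·(-0.189000) = -1.286460
t=0.140000, y=-1.286460: f=-0.327369 → y ← -1.286460 + 0.14·(-0.327369) = -1.332292
t=0.280000, y=-1.332292: f=-0.468644 → y ← -1.332292 + 0.14·(-0.468644) = -1.397902
t=0.420000, y=-1.397902: f=-0.612885 → y ← -1.397902 + 0.14·(-0.612885) = -1.483706
y(0.56) ≈ -1.4837

-1.4837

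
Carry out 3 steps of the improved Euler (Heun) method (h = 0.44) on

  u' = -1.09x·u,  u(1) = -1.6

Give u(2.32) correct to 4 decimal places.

-0.2366

Heun: k1 = f(x_n, u_n); k2 = f(x_n + h, u_n + h·k1); u_{n+1} = u_n + (h/2)·(k1 + k2).
x=1.000000, u=-1.600000:
  k1 = f(1.000000, -1.600000) = 1.744000
  k2 = f(1.440000, -0.832640) = 1.306912
  u ← -1.600000 + (0.44/2)·(1.744000 + 1.306912) = -0.928799
x=1.440000, u=-0.928799:
  k1 = f(1.440000, -0.928799) = 1.457844
  k2 = f(1.880000, -0.287348) = 0.588834
  u ← -0.928799 + (0.44/2)·(1.457844 + 0.588834) = -0.478530
x=1.880000, u=-0.478530:
  k1 = f(1.880000, -0.478530) = 0.980604
  k2 = f(2.320000, -0.047064) = 0.119016
  u ← -0.478530 + (0.44/2)·(0.980604 + 0.119016) = -0.236614
u(2.32) ≈ -0.2366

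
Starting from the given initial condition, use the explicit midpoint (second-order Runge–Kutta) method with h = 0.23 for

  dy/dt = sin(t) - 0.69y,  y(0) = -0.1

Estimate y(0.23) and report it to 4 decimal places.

-0.0590

Midpoint: k1 = f(t_n, y_n); k2 = f(t_n + h/2, y_n + (h/2)·k1); y_{n+1} = y_n + h·k2.
t=0.000000, y=-0.100000:
  k1 = f(0.000000, -0.100000) = 0.069000
  k2 = f(0.115000, -0.092065) = 0.178272
  y ← -0.100000 + 0.23·0.178272 = -0.058998
y(0.23) ≈ -0.0590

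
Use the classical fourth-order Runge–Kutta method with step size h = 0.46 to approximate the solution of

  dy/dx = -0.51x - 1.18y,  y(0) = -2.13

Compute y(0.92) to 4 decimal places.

-0.8754

RK4: k1 = f(x_n, y_n); k2 = f(x_n + h/2, y_n + (h/2)·k1); k3 = f(x_n + h/2, y_n + (h/2)·k2); k4 = f(x_n + h, y_n + h·k3); y_{n+1} = y_n + (h/6)·(k1 + 2k2 + 2k3 + k4).
x=0.000000, y=-2.130000:
  k1 = f(0.000000, -2.130000) = 2.513400
  k2 = f(0.230000, -1.551918) = 1.713963
  k3 = f(0.230000, -1.735788) = 1.930930
  k4 = f(0.460000, -1.241772) = 1.230691
  y ← -2.130000 + (0.46/6)·(k1 + 2k2 + 2k3 + k4) = -1.284069
x=0.460000, y=-1.284069:
  k1 = f(0.460000, -1.284069) = 1.280602
  k2 = f(0.690000, -0.989531) = 0.815746
  k3 = f(0.690000, -1.096448) = 0.941908
  k4 = f(0.920000, -0.850792) = 0.534734
  y ← -1.284069 + (0.46/6)·(k1 + 2k2 + 2k3 + k4) = -0.875387
y(0.92) ≈ -0.8754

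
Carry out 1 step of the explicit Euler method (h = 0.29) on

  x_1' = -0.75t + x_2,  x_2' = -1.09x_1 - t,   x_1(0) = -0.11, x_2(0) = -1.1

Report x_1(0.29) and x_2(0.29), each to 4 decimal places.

Euler on (x_1,x_2): x_1_{n+1} = x_1_n + h·x_1', x_2_{n+1} = x_2_n + h·x_2'.
0.000000: (-0.110000, -1.100000); f=(-1.100000, 0.119900) → (-0.429000, -1.065229)
(x_1(0.29), x_2(0.29)) ≈ (-0.4290, -1.0652)

-0.4290, -1.0652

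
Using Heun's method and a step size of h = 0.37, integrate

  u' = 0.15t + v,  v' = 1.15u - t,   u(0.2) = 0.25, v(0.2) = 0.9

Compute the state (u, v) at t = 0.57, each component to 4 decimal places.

0.6104, 0.9371

Heun on (u,v): k1 = f(t_n, state_n); k2 = f(t_n + h, state_n + h·k1); state_{n+1} = state_n + (h/2)·(k1 + k2).
0.200000: (0.250000, 0.900000)
  k1 = (0.930000, 0.087500)
  predictor → (0.594100, 0.932375)
  k2 = (1.017875, 0.113215)
  → (0.610357, 0.937132)
(u(0.57), v(0.57)) ≈ (0.6104, 0.9371)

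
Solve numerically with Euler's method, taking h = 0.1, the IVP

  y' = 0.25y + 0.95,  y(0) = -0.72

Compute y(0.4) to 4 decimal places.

Euler: y_{n+1} = y_n + h·f(t_n, y_n).
t=0.000000, y=-0.720000: f=0.770000 → y ← -0.720000 + 0.1·0.770000 = -0.643000
t=0.100000, y=-0.643000: f=0.789250 → y ← -0.643000 + 0.1·0.789250 = -0.564075
t=0.200000, y=-0.564075: f=0.808981 → y ← -0.564075 + 0.1·0.808981 = -0.483177
t=0.300000, y=-0.483177: f=0.829206 → y ← -0.483177 + 0.1·0.829206 = -0.400256
y(0.4) ≈ -0.4003

-0.4003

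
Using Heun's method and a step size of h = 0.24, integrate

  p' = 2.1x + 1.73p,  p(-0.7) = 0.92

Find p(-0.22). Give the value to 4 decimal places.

1.3055

Heun: k1 = f(x_n, p_n); k2 = f(x_n + h, p_n + h·k1); p_{n+1} = p_n + (h/2)·(k1 + k2).
x=-0.700000, p=0.920000:
  k1 = f(-0.700000, 0.920000) = 0.121600
  k2 = f(-0.460000, 0.949184) = 0.676088
  p ← 0.920000 + (0.24/2)·(0.121600 + 0.676088) = 1.015723
x=-0.460000, p=1.015723:
  k1 = f(-0.460000, 1.015723) = 0.791200
  k2 = f(-0.220000, 1.205611) = 1.623706
  p ← 1.015723 + (0.24/2)·(0.791200 + 1.623706) = 1.305511
p(-0.22) ≈ 1.3055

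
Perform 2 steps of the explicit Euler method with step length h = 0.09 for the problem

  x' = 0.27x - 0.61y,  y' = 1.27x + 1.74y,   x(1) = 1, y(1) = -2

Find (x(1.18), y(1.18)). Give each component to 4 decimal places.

Euler on (x,y): x_{n+1} = x_n + h·x', y_{n+1} = y_n + h·y'.
1.000000: (1.000000, -2.000000); f=(1.490000, -2.210000) → (1.134100, -2.198900)
1.090000: (1.134100, -2.198900); f=(1.647536, -2.385779) → (1.282378, -2.413620)
(x(1.18), y(1.18)) ≈ (1.2824, -2.4136)

1.2824, -2.4136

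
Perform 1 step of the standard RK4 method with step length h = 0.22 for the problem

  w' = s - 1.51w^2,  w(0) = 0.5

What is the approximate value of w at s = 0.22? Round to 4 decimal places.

0.4507

RK4: k1 = f(s_n, w_n); k2 = f(s_n + h/2, w_n + (h/2)·k1); k3 = f(s_n + h/2, w_n + (h/2)·k2); k4 = f(s_n + h, w_n + h·k3); w_{n+1} = w_n + (h/6)·(k1 + 2k2 + 2k3 + k4).
s=0.000000, w=0.500000:
  k1 = f(0.000000, 0.500000) = -0.377500
  k2 = f(0.110000, 0.458475) = -0.207401
  k3 = f(0.110000, 0.477186) = -0.233837
  k4 = f(0.220000, 0.448556) = -0.083816
  w ← 0.500000 + (0.22/6)·(k1 + 2k2 + 2k3 + k4) = 0.450728
w(0.22) ≈ 0.4507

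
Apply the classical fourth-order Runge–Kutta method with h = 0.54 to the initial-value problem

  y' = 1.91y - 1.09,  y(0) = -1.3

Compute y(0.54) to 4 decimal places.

RK4: k1 = f(t_n, y_n); k2 = f(t_n + h/2, y_n + (h/2)·k1); k3 = f(t_n + h/2, y_n + (h/2)·k2); k4 = f(t_n + h, y_n + h·k3); y_{n+1} = y_n + (h/6)·(k1 + 2k2 + 2k3 + k4).
t=0.000000, y=-1.300000:
  k1 = f(0.000000, -1.300000) = -3.573000
  k2 = f(0.270000, -2.264710) = -5.415596
  k3 = f(0.270000, -2.762211) = -6.365823
  k4 = f(0.540000, -4.737544) = -10.138710
  y ← -1.300000 + (0.54/6)·(k1 + 2k2 + 2k3 + k4) = -4.654709
y(0.54) ≈ -4.6547

-4.6547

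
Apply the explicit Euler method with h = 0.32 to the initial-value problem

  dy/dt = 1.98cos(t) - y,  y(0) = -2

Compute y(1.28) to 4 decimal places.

Euler: y_{n+1} = y_n + h·f(t_n, y_n).
t=0.000000, y=-2.000000: f=3.980000 → y ← -2.000000 + 0.32·3.980000 = -0.726400
t=0.320000, y=-0.726400: f=2.605886 → y ← -0.726400 + 0.32·2.605886 = 0.107484
t=0.640000, y=0.107484: f=1.480666 → y ← 0.107484 + 0.32·1.480666 = 0.581297
t=0.960000, y=0.581297: f=0.554273 → y ← 0.581297 + 0.32·0.554273 = 0.758664
y(1.28) ≈ 0.7587

0.7587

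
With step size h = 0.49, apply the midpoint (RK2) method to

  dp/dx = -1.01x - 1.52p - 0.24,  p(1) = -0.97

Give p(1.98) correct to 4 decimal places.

Midpoint: k1 = f(x_n, p_n); k2 = f(x_n + h/2, p_n + (h/2)·k1); p_{n+1} = p_n + h·k2.
x=1.000000, p=-0.970000:
  k1 = f(1.000000, -0.970000) = 0.224400
  k2 = f(1.245000, -0.915022) = -0.106617
  p ← -0.970000 + 0.49·(-0.106617) = -1.022242
x=1.490000, p=-1.022242:
  k1 = f(1.490000, -1.022242) = -0.191092
  k2 = f(1.735000, -1.069060) = -0.367379
  p ← -1.022242 + 0.49·(-0.367379) = -1.202258
p(1.98) ≈ -1.2023

-1.2023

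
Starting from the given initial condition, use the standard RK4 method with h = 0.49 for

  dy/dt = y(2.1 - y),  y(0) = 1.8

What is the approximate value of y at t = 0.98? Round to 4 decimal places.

2.0549

RK4: k1 = f(t_n, y_n); k2 = f(t_n + h/2, y_n + (h/2)·k1); k3 = f(t_n + h/2, y_n + (h/2)·k2); k4 = f(t_n + h, y_n + h·k3); y_{n+1} = y_n + (h/6)·(k1 + 2k2 + 2k3 + k4).
t=0.000000, y=1.800000:
  k1 = f(0.000000, 1.800000) = 0.540000
  k2 = f(0.245000, 1.932300) = 0.324047
  k3 = f(0.245000, 1.879391) = 0.414610
  k4 = f(0.490000, 2.003159) = 0.193988
  y ← 1.800000 + (0.49/6)·(k1 + 2k2 + 2k3 + k4) = 1.980590
t=0.490000, y=1.980590:
  k1 = f(0.490000, 1.980590) = 0.236503
  k2 = f(0.735000, 2.038533) = 0.125303
  k3 = f(0.735000, 2.011289) = 0.178424
  k4 = f(0.980000, 2.068017) = 0.066141
  y ← 1.980590 + (0.49/6)·(k1 + 2k2 + 2k3 + k4) = 2.054914
y(0.98) ≈ 2.0549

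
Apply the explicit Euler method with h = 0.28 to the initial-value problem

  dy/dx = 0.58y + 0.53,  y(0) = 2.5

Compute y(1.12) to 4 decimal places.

5.3187

Euler: y_{n+1} = y_n + h·f(x_n, y_n).
x=0.000000, y=2.500000: f=1.980000 → y ← 2.500000 + 0.28·1.980000 = 3.054400
x=0.280000, y=3.054400: f=2.301552 → y ← 3.054400 + 0.28·2.301552 = 3.698835
x=0.560000, y=3.698835: f=2.675324 → y ← 3.698835 + 0.28·2.675324 = 4.447925
x=0.840000, y=4.447925: f=3.109797 → y ← 4.447925 + 0.28·3.109797 = 5.318668
y(1.12) ≈ 5.3187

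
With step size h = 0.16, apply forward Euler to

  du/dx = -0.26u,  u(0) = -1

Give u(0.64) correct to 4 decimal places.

-0.8437

Euler: u_{n+1} = u_n + h·f(x_n, u_n).
x=0.000000, u=-1.000000: f=0.260000 → u ← -1.000000 + 0.16·0.260000 = -0.958400
x=0.160000, u=-0.958400: f=0.249184 → u ← -0.958400 + 0.16·0.249184 = -0.918531
x=0.320000, u=-0.918531: f=0.238818 → u ← -0.918531 + 0.16·0.238818 = -0.880320
x=0.480000, u=-0.880320: f=0.228883 → u ← -0.880320 + 0.16·0.228883 = -0.843698
u(0.64) ≈ -0.8437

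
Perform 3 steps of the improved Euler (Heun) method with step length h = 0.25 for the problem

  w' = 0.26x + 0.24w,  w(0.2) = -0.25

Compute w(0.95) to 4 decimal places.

-0.1794

Heun: k1 = f(x_n, w_n); k2 = f(x_n + h, w_n + h·k1); w_{n+1} = w_n + (h/2)·(k1 + k2).
x=0.200000, w=-0.250000:
  k1 = f(0.200000, -0.250000) = -0.008000
  k2 = f(0.450000, -0.252000) = 0.056520
  w ← -0.250000 + (0.25/2)·(-0.008000 + 0.056520) = -0.243935
x=0.450000, w=-0.243935:
  k1 = f(0.450000, -0.243935) = 0.058456
  k2 = f(0.700000, -0.229321) = 0.126963
  w ← -0.243935 + (0.25/2)·(0.058456 + 0.126963) = -0.220758
x=0.700000, w=-0.220758:
  k1 = f(0.700000, -0.220758) = 0.129018
  k2 = f(0.950000, -0.188503) = 0.201759
  w ← -0.220758 + (0.25/2)·(0.129018 + 0.201759) = -0.179411
w(0.95) ≈ -0.1794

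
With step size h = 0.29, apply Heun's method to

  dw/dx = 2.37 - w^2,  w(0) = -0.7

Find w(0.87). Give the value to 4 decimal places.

1.0001

Heun: k1 = f(x_n, w_n); k2 = f(x_n + h, w_n + h·k1); w_{n+1} = w_n + (h/2)·(k1 + k2).
x=0.000000, w=-0.700000:
  k1 = f(0.000000, -0.700000) = 1.880000
  k2 = f(0.290000, -0.154800) = 2.346037
  w ← -0.700000 + (0.29/2)·(1.880000 + 2.346037) = -0.087225
x=0.290000, w=-0.087225:
  k1 = f(0.290000, -0.087225) = 2.362392
  k2 = f(0.580000, 0.597869) = 2.012553
  w ← -0.087225 + (0.29/2)·(2.362392 + 2.012553) = 0.547142
x=0.580000, w=0.547142:
  k1 = f(0.580000, 0.547142) = 2.070635
  k2 = f(0.870000, 1.147627) = 1.052953
  w ← 0.547142 + (0.29/2)·(2.070635 + 1.052953) = 1.000063
w(0.87) ≈ 1.0001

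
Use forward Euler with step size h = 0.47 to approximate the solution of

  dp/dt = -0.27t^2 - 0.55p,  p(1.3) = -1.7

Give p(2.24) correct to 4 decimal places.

Euler: p_{n+1} = p_n + h·f(t_n, p_n).
t=1.300000, p=-1.700000: f=0.478700 → p ← -1.700000 + 0.47·0.478700 = -1.475011
t=1.770000, p=-1.475011: f=-0.034627 → p ← -1.475011 + 0.47·(-0.034627) = -1.491286
p(2.24) ≈ -1.4913

-1.4913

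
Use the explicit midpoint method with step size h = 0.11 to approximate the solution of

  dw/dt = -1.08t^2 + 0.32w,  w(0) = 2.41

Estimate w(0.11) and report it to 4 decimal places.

Midpoint: k1 = f(t_n, w_n); k2 = f(t_n + h/2, w_n + (h/2)·k1); w_{n+1} = w_n + h·k2.
t=0.000000, w=2.410000:
  k1 = f(0.000000, 2.410000) = 0.771200
  k2 = f(0.055000, 2.452416) = 0.781506
  w ← 2.410000 + 0.11·0.781506 = 2.495966
w(0.11) ≈ 2.4960

2.4960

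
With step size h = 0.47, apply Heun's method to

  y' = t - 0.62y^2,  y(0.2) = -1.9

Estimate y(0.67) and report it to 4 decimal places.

Heun: k1 = f(t_n, y_n); k2 = f(t_n + h, y_n + h·k1); y_{n+1} = y_n + (h/2)·(k1 + k2).
t=0.200000, y=-1.900000:
  k1 = f(0.200000, -1.900000) = -2.038200
  k2 = f(0.670000, -2.857954) = -4.394099
  y ← -1.900000 + (0.47/2)·(-2.038200 + (-4.394099)) = -3.411590
y(0.67) ≈ -3.4116

-3.4116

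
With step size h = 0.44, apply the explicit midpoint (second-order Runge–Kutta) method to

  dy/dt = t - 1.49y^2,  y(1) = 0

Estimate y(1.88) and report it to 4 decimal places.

0.8782

Midpoint: k1 = f(t_n, y_n); k2 = f(t_n + h/2, y_n + (h/2)·k1); y_{n+1} = y_n + h·k2.
t=1.000000, y=0.000000:
  k1 = f(1.000000, 0.000000) = 1.000000
  k2 = f(1.220000, 0.220000) = 1.147884
  y ← 0.000000 + 0.44·1.147884 = 0.505069
t=1.440000, y=0.505069:
  k1 = f(1.440000, 0.505069) = 1.059909
  k2 = f(1.660000, 0.738249) = 0.847933
  y ← 0.505069 + 0.44·0.847933 = 0.878159
y(1.88) ≈ 0.8782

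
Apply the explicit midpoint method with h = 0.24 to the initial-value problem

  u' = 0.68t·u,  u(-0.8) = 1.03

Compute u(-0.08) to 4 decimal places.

Midpoint: k1 = f(t_n, u_n); k2 = f(t_n + h/2, u_n + (h/2)·k1); u_{n+1} = u_n + h·k2.
t=-0.800000, u=1.030000:
  k1 = f(-0.800000, 1.030000) = -0.560320
  k2 = f(-0.680000, 0.962762) = -0.445181
  u ← 1.030000 + 0.24·(-0.445181) = 0.923157
t=-0.560000, u=0.923157:
  k1 = f(-0.560000, 0.923157) = -0.351538
  k2 = f(-0.440000, 0.880972) = -0.263587
  u ← 0.923157 + 0.24·(-0.263587) = 0.859896
t=-0.320000, u=0.859896:
  k1 = f(-0.320000, 0.859896) = -0.187113
  k2 = f(-0.200000, 0.837442) = -0.113892
  u ← 0.859896 + 0.24·(-0.113892) = 0.832562
u(-0.08) ≈ 0.8326

0.8326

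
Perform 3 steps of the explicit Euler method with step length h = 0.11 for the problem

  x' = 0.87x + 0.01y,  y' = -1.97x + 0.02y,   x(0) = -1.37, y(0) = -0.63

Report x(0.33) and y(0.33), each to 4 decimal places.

Euler on (x,y): x_{n+1} = x_n + h·x', y_{n+1} = y_n + h·y'.
0.000000: (-1.370000, -0.630000); f=(-1.198200, 2.686300) → (-1.501802, -0.334507)
0.110000: (-1.501802, -0.334507); f=(-1.309913, 2.951860) → (-1.645892, -0.009802)
0.220000: (-1.645892, -0.009802); f=(-1.432024, 3.242212) → (-1.803415, 0.346841)
(x(0.33), y(0.33)) ≈ (-1.8034, 0.3468)

-1.8034, 0.3468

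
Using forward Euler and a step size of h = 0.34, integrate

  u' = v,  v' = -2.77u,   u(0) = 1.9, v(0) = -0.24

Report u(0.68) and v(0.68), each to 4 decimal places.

Euler on (u,v): u_{n+1} = u_n + h·u', v_{n+1} = v_n + h·v'.
0.000000: (1.900000, -0.240000); f=(-0.240000, -5.263000) → (1.818400, -2.029420)
0.340000: (1.818400, -2.029420); f=(-2.029420, -5.036968) → (1.128397, -3.741989)
(u(0.68), v(0.68)) ≈ (1.1284, -3.7420)

1.1284, -3.7420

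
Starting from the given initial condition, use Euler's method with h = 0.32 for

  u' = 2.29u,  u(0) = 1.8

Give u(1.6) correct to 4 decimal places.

Euler: u_{n+1} = u_n + h·f(x_n, u_n).
x=0.000000, u=1.800000: f=4.122000 → u ← 1.800000 + 0.32·4.122000 = 3.119040
x=0.320000, u=3.119040: f=7.142602 → u ← 3.119040 + 0.32·7.142602 = 5.404673
x=0.640000, u=5.404673: f=12.376700 → u ← 5.404673 + 0.32·12.376700 = 9.365217
x=0.960000, u=9.365217: f=21.446346 → u ← 9.365217 + 0.32·21.446346 = 16.228047
x=1.280000, u=16.228047: f=37.162228 → u ← 16.228047 + 0.32·37.162228 = 28.119960
u(1.6) ≈ 28.1200

28.1200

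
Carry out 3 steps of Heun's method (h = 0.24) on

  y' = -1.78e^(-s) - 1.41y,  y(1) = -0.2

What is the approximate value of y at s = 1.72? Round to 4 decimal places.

-0.2679

Heun: k1 = f(s_n, y_n); k2 = f(s_n + h, y_n + h·k1); y_{n+1} = y_n + (h/2)·(k1 + k2).
s=1.000000, y=-0.200000:
  k1 = f(1.000000, -0.200000) = -0.372825
  k2 = f(1.240000, -0.289478) = -0.106940
  y ← -0.200000 + (0.24/2)·(-0.372825 + (-0.106940)) = -0.257572
s=1.240000, y=-0.257572:
  k1 = f(1.240000, -0.257572) = -0.151928
  k2 = f(1.480000, -0.294034) = 0.009393
  y ← -0.257572 + (0.24/2)·(-0.151928 + 0.009393) = -0.274676
s=1.480000, y=-0.274676:
  k1 = f(1.480000, -0.274676) = -0.017902
  k2 = f(1.720000, -0.278972) = 0.074613
  y ← -0.274676 + (0.24/2)·(-0.017902 + 0.074613) = -0.267871
y(1.72) ≈ -0.2679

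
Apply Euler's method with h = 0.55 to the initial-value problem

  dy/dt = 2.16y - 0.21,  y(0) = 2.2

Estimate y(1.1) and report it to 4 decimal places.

Euler: y_{n+1} = y_n + h·f(t_n, y_n).
t=0.000000, y=2.200000: f=4.542000 → y ← 2.200000 + 0.55·4.542000 = 4.698100
t=0.550000, y=4.698100: f=9.937896 → y ← 4.698100 + 0.55·9.937896 = 10.163943
y(1.1) ≈ 10.1639

10.1639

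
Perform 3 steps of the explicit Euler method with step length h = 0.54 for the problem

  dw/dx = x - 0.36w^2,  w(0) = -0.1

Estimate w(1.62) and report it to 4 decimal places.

0.7640

Euler: w_{n+1} = w_n + h·f(x_n, w_n).
x=0.000000, w=-0.100000: f=-0.003600 → w ← -0.100000 + 0.54·(-0.003600) = -0.101944
x=0.540000, w=-0.101944: f=0.536259 → w ← -0.101944 + 0.54·0.536259 = 0.187636
x=1.080000, w=0.187636: f=1.067325 → w ← 0.187636 + 0.54·1.067325 = 0.763991
w(1.62) ≈ 0.7640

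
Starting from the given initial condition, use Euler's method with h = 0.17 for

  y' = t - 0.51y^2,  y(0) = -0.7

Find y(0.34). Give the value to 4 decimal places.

Euler: y_{n+1} = y_n + h·f(t_n, y_n).
t=0.000000, y=-0.700000: f=-0.249900 → y ← -0.700000 + 0.17·(-0.249900) = -0.742483
t=0.170000, y=-0.742483: f=-0.111153 → y ← -0.742483 + 0.17·(-0.111153) = -0.761379
y(0.34) ≈ -0.7614

-0.7614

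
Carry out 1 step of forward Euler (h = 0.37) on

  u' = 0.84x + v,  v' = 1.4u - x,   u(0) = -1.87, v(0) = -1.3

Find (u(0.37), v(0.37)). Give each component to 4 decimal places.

Euler on (u,v): u_{n+1} = u_n + h·u', v_{n+1} = v_n + h·v'.
0.000000: (-1.870000, -1.300000); f=(-1.300000, -2.618000) → (-2.351000, -2.268660)
(u(0.37), v(0.37)) ≈ (-2.3510, -2.2687)

-2.3510, -2.2687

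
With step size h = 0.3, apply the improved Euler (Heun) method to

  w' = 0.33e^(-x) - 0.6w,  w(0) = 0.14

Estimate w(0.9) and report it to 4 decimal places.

0.2261

Heun: k1 = f(x_n, w_n); k2 = f(x_n + h, w_n + h·k1); w_{n+1} = w_n + (h/2)·(k1 + k2).
x=0.000000, w=0.140000:
  k1 = f(0.000000, 0.140000) = 0.246000
  k2 = f(0.300000, 0.213800) = 0.116190
  w ← 0.140000 + (0.3/2)·(0.246000 + 0.116190) = 0.194329
x=0.300000, w=0.194329:
  k1 = f(0.300000, 0.194329) = 0.127873
  k2 = f(0.600000, 0.232690) = 0.041494
  w ← 0.194329 + (0.3/2)·(0.127873 + 0.041494) = 0.219733
x=0.600000, w=0.219733:
  k1 = f(0.600000, 0.219733) = 0.049268
  k2 = f(0.900000, 0.234514) = -0.006540
  w ← 0.219733 + (0.3/2)·(0.049268 + (-0.006540)) = 0.226143
w(0.9) ≈ 0.2261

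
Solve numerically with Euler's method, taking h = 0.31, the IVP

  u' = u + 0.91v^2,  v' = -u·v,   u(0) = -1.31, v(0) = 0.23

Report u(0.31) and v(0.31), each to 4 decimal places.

-1.7012, 0.3234

Euler on (u,v): u_{n+1} = u_n + h·u', v_{n+1} = v_n + h·v'.
0.000000: (-1.310000, 0.230000); f=(-1.261861, 0.301300) → (-1.701177, 0.323403)
(u(0.31), v(0.31)) ≈ (-1.7012, 0.3234)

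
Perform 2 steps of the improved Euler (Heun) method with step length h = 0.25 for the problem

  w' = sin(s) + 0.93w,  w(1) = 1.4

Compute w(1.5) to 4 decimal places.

Heun: k1 = f(s_n, w_n); k2 = f(s_n + h, w_n + h·k1); w_{n+1} = w_n + (h/2)·(k1 + k2).
s=1.000000, w=1.400000:
  k1 = f(1.000000, 1.400000) = 2.143471
  k2 = f(1.250000, 1.935868) = 2.749342
  w ← 1.400000 + (0.25/2)·(2.143471 + 2.749342) = 2.011602
s=1.250000, w=2.011602:
  k1 = f(1.250000, 2.011602) = 2.819774
  k2 = f(1.500000, 2.716545) = 3.523882
  w ← 2.011602 + (0.25/2)·(2.819774 + 3.523882) = 2.804559
w(1.5) ≈ 2.8046

2.8046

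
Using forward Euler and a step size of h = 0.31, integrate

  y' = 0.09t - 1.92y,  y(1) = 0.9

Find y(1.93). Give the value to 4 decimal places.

0.1243

Euler: y_{n+1} = y_n + h·f(t_n, y_n).
t=1.000000, y=0.900000: f=-1.638000 → y ← 0.900000 + 0.31·(-1.638000) = 0.392220
t=1.310000, y=0.392220: f=-0.635162 → y ← 0.392220 + 0.31·(-0.635162) = 0.195320
t=1.620000, y=0.195320: f=-0.229214 → y ← 0.195320 + 0.31·(-0.229214) = 0.124263
y(1.93) ≈ 0.1243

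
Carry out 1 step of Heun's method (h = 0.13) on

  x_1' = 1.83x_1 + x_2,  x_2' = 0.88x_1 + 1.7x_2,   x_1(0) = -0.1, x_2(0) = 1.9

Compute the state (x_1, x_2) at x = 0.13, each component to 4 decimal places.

Heun on (x_1,x_2): k1 = f(x_n, state_n); k2 = f(x_n + h, state_n + h·k1); state_{n+1} = state_n + (h/2)·(k1 + k2).
0.000000: (-0.100000, 1.900000)
  k1 = (1.717000, 3.142000)
  predictor → (0.123210, 2.308460)
  k2 = (2.533934, 4.032807)
  → (0.176311, 2.366362)
(x_1(0.13), x_2(0.13)) ≈ (0.1763, 2.3664)

0.1763, 2.3664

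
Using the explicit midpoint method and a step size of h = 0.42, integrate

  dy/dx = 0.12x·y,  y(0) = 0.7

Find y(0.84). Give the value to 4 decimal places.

Midpoint: k1 = f(x_n, y_n); k2 = f(x_n + h/2, y_n + (h/2)·k1); y_{n+1} = y_n + h·k2.
x=0.000000, y=0.700000:
  k1 = f(0.000000, 0.700000) = 0.000000
  k2 = f(0.210000, 0.700000) = 0.017640
  y ← 0.700000 + 0.42·0.017640 = 0.707409
x=0.420000, y=0.707409:
  k1 = f(0.420000, 0.707409) = 0.035653
  k2 = f(0.630000, 0.714896) = 0.054046
  y ← 0.707409 + 0.42·0.054046 = 0.730108
y(0.84) ≈ 0.7301

0.7301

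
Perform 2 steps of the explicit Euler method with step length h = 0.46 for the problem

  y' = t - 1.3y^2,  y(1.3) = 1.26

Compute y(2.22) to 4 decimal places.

Euler: y_{n+1} = y_n + h·f(t_n, y_n).
t=1.300000, y=1.260000: f=-0.763880 → y ← 1.260000 + 0.46·(-0.763880) = 0.908615
t=1.760000, y=0.908615: f=0.686744 → y ← 0.908615 + 0.46·0.686744 = 1.224517
y(2.22) ≈ 1.2245

1.2245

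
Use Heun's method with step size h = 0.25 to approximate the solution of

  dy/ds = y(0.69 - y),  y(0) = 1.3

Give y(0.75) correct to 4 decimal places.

0.9624

Heun: k1 = f(s_n, y_n); k2 = f(s_n + h, y_n + h·k1); y_{n+1} = y_n + (h/2)·(k1 + k2).
s=0.000000, y=1.300000:
  k1 = f(0.000000, 1.300000) = -0.793000
  k2 = f(0.250000, 1.101750) = -0.453646
  y ← 1.300000 + (0.25/2)·(-0.793000 + (-0.453646)) = 1.144169
s=0.250000, y=1.144169:
  k1 = f(0.250000, 1.144169) = -0.519647
  k2 = f(0.500000, 1.014258) = -0.328881
  y ← 1.144169 + (0.25/2)·(-0.519647 + (-0.328881)) = 1.038103
s=0.500000, y=1.038103:
  k1 = f(0.500000, 1.038103) = -0.361367
  k2 = f(0.750000, 0.947762) = -0.244296
  y ← 1.038103 + (0.25/2)·(-0.361367 + (-0.244296)) = 0.962395
y(0.75) ≈ 0.9624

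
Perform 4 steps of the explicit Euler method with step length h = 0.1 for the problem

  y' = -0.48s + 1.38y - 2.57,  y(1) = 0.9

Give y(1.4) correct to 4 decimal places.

Euler: y_{n+1} = y_n + h·f(s_n, y_n).
s=1.000000, y=0.900000: f=-1.808000 → y ← 0.900000 + 0.1·(-1.808000) = 0.719200
s=1.100000, y=0.719200: f=-2.105504 → y ← 0.719200 + 0.1·(-2.105504) = 0.508650
s=1.200000, y=0.508650: f=-2.444064 → y ← 0.508650 + 0.1·(-2.444064) = 0.264243
s=1.300000, y=0.264243: f=-2.829344 → y ← 0.264243 + 0.1·(-2.829344) = -0.018691
y(1.4) ≈ -0.0187

-0.0187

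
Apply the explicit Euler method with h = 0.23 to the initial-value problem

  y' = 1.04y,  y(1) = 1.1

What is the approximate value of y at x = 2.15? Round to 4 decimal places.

Euler: y_{n+1} = y_n + h·f(x_n, y_n).
x=1.000000, y=1.100000: f=1.144000 → y ← 1.100000 + 0.23·1.144000 = 1.363120
x=1.230000, y=1.363120: f=1.417645 → y ← 1.363120 + 0.23·1.417645 = 1.689178
x=1.460000, y=1.689178: f=1.756745 → y ← 1.689178 + 0.23·1.756745 = 2.093230
x=1.690000, y=2.093230: f=2.176959 → y ← 2.093230 + 0.23·2.176959 = 2.593930
x=1.920000, y=2.593930: f=2.697688 → y ← 2.593930 + 0.23·2.697688 = 3.214398
y(2.15) ≈ 3.2144

3.2144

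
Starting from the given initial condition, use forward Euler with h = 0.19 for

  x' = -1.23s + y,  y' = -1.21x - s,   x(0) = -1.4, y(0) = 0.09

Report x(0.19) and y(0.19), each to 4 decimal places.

Euler on (x,y): x_{n+1} = x_n + h·x', y_{n+1} = y_n + h·y'.
0.000000: (-1.400000, 0.090000); f=(0.090000, 1.694000) → (-1.382900, 0.411860)
(x(0.19), y(0.19)) ≈ (-1.3829, 0.4119)

-1.3829, 0.4119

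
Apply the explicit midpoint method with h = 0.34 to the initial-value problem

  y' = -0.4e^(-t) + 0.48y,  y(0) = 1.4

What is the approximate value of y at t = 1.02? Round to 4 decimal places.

Midpoint: k1 = f(t_n, y_n); k2 = f(t_n + h/2, y_n + (h/2)·k1); y_{n+1} = y_n + h·k2.
t=0.000000, y=1.400000:
  k1 = f(0.000000, 1.400000) = 0.272000
  k2 = f(0.170000, 1.446240) = 0.356729
  y ← 1.400000 + 0.34·0.356729 = 1.521288
t=0.340000, y=1.521288:
  k1 = f(0.340000, 1.521288) = 0.445510
  k2 = f(0.510000, 1.597025) = 0.526374
  y ← 1.521288 + 0.34·0.526374 = 1.700255
t=0.680000, y=1.700255:
  k1 = f(0.680000, 1.700255) = 0.613476
  k2 = f(0.850000, 1.804546) = 0.695216
  y ← 1.700255 + 0.34·0.695216 = 1.936628
y(1.02) ≈ 1.9366

1.9366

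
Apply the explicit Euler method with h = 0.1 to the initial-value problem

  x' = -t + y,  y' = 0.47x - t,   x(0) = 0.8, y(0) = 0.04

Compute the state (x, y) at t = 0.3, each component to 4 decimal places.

0.7923, 0.1231

Euler on (x,y): x_{n+1} = x_n + h·x', y_{n+1} = y_n + h·y'.
0.000000: (0.800000, 0.040000); f=(0.040000, 0.376000) → (0.804000, 0.077600)
0.100000: (0.804000, 0.077600); f=(-0.022400, 0.277880) → (0.801760, 0.105388)
0.200000: (0.801760, 0.105388); f=(-0.094612, 0.176827) → (0.792299, 0.123071)
(x(0.3), y(0.3)) ≈ (0.7923, 0.1231)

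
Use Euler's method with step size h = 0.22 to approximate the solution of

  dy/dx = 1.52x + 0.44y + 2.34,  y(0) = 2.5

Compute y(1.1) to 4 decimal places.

Euler: y_{n+1} = y_n + h·f(x_n, y_n).
x=0.000000, y=2.500000: f=3.440000 → y ← 2.500000 + 0.22·3.440000 = 3.256800
x=0.220000, y=3.256800: f=4.107392 → y ← 3.256800 + 0.22·4.107392 = 4.160426
x=0.440000, y=4.160426: f=4.839388 → y ← 4.160426 + 0.22·4.839388 = 5.225092
x=0.660000, y=5.225092: f=5.642240 → y ← 5.225092 + 0.22·5.642240 = 6.466384
x=0.880000, y=6.466384: f=6.522809 → y ← 6.466384 + 0.22·6.522809 = 7.901402
y(1.1) ≈ 7.9014

7.9014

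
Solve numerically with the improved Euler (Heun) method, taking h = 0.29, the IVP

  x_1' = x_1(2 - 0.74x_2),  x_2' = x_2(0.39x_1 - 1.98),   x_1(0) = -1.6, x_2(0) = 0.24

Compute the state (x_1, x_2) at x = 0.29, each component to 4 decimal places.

Heun on (x_1,x_2): k1 = f(x_n, state_n); k2 = f(x_n + h, state_n + h·k1); state_{n+1} = state_n + (h/2)·(k1 + k2).
0.000000: (-1.600000, 0.240000)
  k1 = (-2.915840, -0.624960)
  predictor → (-2.445594, 0.058762)
  k2 = (-4.784844, -0.172394)
  → (-2.716599, 0.124384)
(x_1(0.29), x_2(0.29)) ≈ (-2.7166, 0.1244)

-2.7166, 0.1244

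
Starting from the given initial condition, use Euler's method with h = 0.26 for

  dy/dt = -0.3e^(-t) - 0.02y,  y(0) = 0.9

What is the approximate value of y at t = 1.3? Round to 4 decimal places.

0.6322

Euler: y_{n+1} = y_n + h·f(t_n, y_n).
t=0.000000, y=0.900000: f=-0.318000 → y ← 0.900000 + 0.26·(-0.318000) = 0.817320
t=0.260000, y=0.817320: f=-0.247662 → y ← 0.817320 + 0.26·(-0.247662) = 0.752928
t=0.520000, y=0.752928: f=-0.193415 → y ← 0.752928 + 0.26·(-0.193415) = 0.702640
t=0.780000, y=0.702640: f=-0.151575 → y ← 0.702640 + 0.26·(-0.151575) = 0.663231
t=1.040000, y=0.663231: f=-0.119301 → y ← 0.663231 + 0.26·(-0.119301) = 0.632212
y(1.3) ≈ 0.6322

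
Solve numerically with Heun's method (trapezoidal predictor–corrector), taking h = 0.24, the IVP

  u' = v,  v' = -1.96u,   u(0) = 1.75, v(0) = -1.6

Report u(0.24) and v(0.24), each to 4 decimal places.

1.2672, -2.3329

Heun on (u,v): k1 = f(s_n, state_n); k2 = f(s_n + h, state_n + h·k1); state_{n+1} = state_n + (h/2)·(k1 + k2).
0.000000: (1.750000, -1.600000)
  k1 = (-1.600000, -3.430000)
  predictor → (1.366000, -2.423200)
  k2 = (-2.423200, -2.677360)
  → (1.267216, -2.332883)
(u(0.24), v(0.24)) ≈ (1.2672, -2.3329)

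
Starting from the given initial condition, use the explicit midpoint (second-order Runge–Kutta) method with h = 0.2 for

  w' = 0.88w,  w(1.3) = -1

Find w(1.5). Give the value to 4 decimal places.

Midpoint: k1 = f(x_n, w_n); k2 = f(x_n + h/2, w_n + (h/2)·k1); w_{n+1} = w_n + h·k2.
x=1.300000, w=-1.000000:
  k1 = f(1.300000, -1.000000) = -0.880000
  k2 = f(1.400000, -1.088000) = -0.957440
  w ← -1.000000 + 0.2·(-0.957440) = -1.191488
w(1.5) ≈ -1.1915

-1.1915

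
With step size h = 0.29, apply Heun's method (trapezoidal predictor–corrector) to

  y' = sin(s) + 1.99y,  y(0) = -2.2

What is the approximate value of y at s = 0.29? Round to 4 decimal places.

Heun: k1 = f(s_n, y_n); k2 = f(s_n + h, y_n + h·k1); y_{n+1} = y_n + (h/2)·(k1 + k2).
s=0.000000, y=-2.200000:
  k1 = f(0.000000, -2.200000) = -4.378000
  k2 = f(0.290000, -3.469620) = -6.618592
  y ← -2.200000 + (0.29/2)·(-4.378000 + (-6.618592)) = -3.794506
y(0.29) ≈ -3.7945

-3.7945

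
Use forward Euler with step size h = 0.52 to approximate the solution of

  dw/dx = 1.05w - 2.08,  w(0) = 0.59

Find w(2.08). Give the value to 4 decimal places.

-5.9651

Euler: w_{n+1} = w_n + h·f(x_n, w_n).
x=0.000000, w=0.590000: f=-1.460500 → w ← 0.590000 + 0.52·(-1.460500) = -0.169460
x=0.520000, w=-0.169460: f=-2.257933 → w ← -0.169460 + 0.52·(-2.257933) = -1.343585
x=1.040000, w=-1.343585: f=-3.490764 → w ← -1.343585 + 0.52·(-3.490764) = -3.158783
x=1.560000, w=-3.158783: f=-5.396722 → w ← -3.158783 + 0.52·(-5.396722) = -5.965078
w(2.08) ≈ -5.9651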